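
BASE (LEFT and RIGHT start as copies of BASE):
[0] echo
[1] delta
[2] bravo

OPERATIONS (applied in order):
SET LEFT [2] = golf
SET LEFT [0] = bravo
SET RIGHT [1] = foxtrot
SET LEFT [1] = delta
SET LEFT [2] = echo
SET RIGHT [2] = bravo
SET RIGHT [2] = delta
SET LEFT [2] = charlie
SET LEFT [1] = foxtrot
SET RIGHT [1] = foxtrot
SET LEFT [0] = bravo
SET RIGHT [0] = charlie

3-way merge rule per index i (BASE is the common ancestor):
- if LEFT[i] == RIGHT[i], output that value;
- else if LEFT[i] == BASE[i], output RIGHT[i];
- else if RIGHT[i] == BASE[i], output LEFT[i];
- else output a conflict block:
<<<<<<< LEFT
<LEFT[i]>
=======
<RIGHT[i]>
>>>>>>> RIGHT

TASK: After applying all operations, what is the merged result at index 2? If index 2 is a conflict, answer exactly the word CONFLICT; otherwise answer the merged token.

Final LEFT:  [bravo, foxtrot, charlie]
Final RIGHT: [charlie, foxtrot, delta]
i=0: BASE=echo L=bravo R=charlie all differ -> CONFLICT
i=1: L=foxtrot R=foxtrot -> agree -> foxtrot
i=2: BASE=bravo L=charlie R=delta all differ -> CONFLICT
Index 2 -> CONFLICT

Answer: CONFLICT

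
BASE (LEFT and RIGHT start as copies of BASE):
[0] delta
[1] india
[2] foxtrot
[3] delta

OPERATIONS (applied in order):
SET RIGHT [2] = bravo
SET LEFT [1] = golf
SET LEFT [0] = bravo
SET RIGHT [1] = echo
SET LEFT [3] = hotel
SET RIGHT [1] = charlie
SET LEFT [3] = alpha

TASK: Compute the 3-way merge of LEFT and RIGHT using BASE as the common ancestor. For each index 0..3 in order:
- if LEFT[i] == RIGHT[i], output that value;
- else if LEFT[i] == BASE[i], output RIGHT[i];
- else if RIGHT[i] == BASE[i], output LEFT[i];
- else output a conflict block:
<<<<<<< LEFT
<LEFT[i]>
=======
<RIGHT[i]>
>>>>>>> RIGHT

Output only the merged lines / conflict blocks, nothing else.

Answer: bravo
<<<<<<< LEFT
golf
=======
charlie
>>>>>>> RIGHT
bravo
alpha

Derivation:
Final LEFT:  [bravo, golf, foxtrot, alpha]
Final RIGHT: [delta, charlie, bravo, delta]
i=0: L=bravo, R=delta=BASE -> take LEFT -> bravo
i=1: BASE=india L=golf R=charlie all differ -> CONFLICT
i=2: L=foxtrot=BASE, R=bravo -> take RIGHT -> bravo
i=3: L=alpha, R=delta=BASE -> take LEFT -> alpha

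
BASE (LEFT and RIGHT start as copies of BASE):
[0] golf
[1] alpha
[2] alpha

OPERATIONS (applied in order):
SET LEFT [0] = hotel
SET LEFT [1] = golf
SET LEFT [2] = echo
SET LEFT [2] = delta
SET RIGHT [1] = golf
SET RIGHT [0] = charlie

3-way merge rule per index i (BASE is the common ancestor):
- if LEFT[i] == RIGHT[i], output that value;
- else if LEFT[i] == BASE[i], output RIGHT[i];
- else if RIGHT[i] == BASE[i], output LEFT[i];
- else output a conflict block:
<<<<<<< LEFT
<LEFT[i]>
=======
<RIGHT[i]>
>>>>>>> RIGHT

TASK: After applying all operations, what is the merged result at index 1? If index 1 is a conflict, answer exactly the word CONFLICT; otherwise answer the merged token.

Final LEFT:  [hotel, golf, delta]
Final RIGHT: [charlie, golf, alpha]
i=0: BASE=golf L=hotel R=charlie all differ -> CONFLICT
i=1: L=golf R=golf -> agree -> golf
i=2: L=delta, R=alpha=BASE -> take LEFT -> delta
Index 1 -> golf

Answer: golf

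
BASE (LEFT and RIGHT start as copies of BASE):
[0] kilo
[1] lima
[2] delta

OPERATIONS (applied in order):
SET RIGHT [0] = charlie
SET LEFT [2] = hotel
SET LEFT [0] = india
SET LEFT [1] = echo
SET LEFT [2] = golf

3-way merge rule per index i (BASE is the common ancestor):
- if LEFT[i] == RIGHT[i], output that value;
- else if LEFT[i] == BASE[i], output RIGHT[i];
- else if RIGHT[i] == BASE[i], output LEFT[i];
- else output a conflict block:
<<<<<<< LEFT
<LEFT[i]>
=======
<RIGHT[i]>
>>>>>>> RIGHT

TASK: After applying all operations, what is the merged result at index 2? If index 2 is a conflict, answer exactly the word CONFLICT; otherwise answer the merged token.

Answer: golf

Derivation:
Final LEFT:  [india, echo, golf]
Final RIGHT: [charlie, lima, delta]
i=0: BASE=kilo L=india R=charlie all differ -> CONFLICT
i=1: L=echo, R=lima=BASE -> take LEFT -> echo
i=2: L=golf, R=delta=BASE -> take LEFT -> golf
Index 2 -> golf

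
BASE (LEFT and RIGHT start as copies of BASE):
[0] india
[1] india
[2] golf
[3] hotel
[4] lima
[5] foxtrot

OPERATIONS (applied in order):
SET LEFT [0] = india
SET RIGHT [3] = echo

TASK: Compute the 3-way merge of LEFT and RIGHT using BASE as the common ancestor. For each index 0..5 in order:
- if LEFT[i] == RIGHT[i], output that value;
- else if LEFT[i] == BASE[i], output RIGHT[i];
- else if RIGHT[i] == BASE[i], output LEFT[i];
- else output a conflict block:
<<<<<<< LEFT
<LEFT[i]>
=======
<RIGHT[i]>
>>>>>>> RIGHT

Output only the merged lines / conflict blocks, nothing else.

Answer: india
india
golf
echo
lima
foxtrot

Derivation:
Final LEFT:  [india, india, golf, hotel, lima, foxtrot]
Final RIGHT: [india, india, golf, echo, lima, foxtrot]
i=0: L=india R=india -> agree -> india
i=1: L=india R=india -> agree -> india
i=2: L=golf R=golf -> agree -> golf
i=3: L=hotel=BASE, R=echo -> take RIGHT -> echo
i=4: L=lima R=lima -> agree -> lima
i=5: L=foxtrot R=foxtrot -> agree -> foxtrot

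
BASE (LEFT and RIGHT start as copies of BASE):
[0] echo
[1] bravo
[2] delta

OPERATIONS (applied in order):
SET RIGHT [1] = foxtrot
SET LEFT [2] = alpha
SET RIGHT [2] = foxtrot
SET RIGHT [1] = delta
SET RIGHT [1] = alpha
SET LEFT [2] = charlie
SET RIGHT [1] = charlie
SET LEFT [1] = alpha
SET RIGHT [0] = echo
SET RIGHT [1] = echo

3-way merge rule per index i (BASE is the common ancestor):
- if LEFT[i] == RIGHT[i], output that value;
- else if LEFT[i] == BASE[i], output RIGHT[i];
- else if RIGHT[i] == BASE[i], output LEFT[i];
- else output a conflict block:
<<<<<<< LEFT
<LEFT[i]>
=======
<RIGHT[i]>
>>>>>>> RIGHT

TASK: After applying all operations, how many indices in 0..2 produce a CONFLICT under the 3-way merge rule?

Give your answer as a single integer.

Answer: 2

Derivation:
Final LEFT:  [echo, alpha, charlie]
Final RIGHT: [echo, echo, foxtrot]
i=0: L=echo R=echo -> agree -> echo
i=1: BASE=bravo L=alpha R=echo all differ -> CONFLICT
i=2: BASE=delta L=charlie R=foxtrot all differ -> CONFLICT
Conflict count: 2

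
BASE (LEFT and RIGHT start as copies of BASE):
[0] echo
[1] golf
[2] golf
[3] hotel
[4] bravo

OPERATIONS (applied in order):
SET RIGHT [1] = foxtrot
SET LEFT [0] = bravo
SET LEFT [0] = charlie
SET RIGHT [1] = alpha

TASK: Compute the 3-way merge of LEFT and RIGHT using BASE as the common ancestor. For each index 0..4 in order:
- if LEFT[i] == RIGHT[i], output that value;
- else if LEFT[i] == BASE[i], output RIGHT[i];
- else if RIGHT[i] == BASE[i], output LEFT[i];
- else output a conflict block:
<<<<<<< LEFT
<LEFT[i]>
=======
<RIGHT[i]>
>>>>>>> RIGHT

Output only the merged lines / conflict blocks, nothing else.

Answer: charlie
alpha
golf
hotel
bravo

Derivation:
Final LEFT:  [charlie, golf, golf, hotel, bravo]
Final RIGHT: [echo, alpha, golf, hotel, bravo]
i=0: L=charlie, R=echo=BASE -> take LEFT -> charlie
i=1: L=golf=BASE, R=alpha -> take RIGHT -> alpha
i=2: L=golf R=golf -> agree -> golf
i=3: L=hotel R=hotel -> agree -> hotel
i=4: L=bravo R=bravo -> agree -> bravo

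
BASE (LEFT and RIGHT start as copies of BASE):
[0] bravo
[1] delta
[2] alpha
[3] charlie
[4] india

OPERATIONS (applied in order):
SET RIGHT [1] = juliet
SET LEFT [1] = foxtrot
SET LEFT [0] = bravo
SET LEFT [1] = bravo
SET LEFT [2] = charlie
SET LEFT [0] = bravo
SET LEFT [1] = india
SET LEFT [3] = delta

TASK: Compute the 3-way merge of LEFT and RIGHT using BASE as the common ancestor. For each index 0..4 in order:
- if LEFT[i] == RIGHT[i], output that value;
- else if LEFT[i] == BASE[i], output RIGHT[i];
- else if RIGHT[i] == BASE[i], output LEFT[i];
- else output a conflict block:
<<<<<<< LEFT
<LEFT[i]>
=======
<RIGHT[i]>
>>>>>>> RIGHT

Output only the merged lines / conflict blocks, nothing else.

Final LEFT:  [bravo, india, charlie, delta, india]
Final RIGHT: [bravo, juliet, alpha, charlie, india]
i=0: L=bravo R=bravo -> agree -> bravo
i=1: BASE=delta L=india R=juliet all differ -> CONFLICT
i=2: L=charlie, R=alpha=BASE -> take LEFT -> charlie
i=3: L=delta, R=charlie=BASE -> take LEFT -> delta
i=4: L=india R=india -> agree -> india

Answer: bravo
<<<<<<< LEFT
india
=======
juliet
>>>>>>> RIGHT
charlie
delta
india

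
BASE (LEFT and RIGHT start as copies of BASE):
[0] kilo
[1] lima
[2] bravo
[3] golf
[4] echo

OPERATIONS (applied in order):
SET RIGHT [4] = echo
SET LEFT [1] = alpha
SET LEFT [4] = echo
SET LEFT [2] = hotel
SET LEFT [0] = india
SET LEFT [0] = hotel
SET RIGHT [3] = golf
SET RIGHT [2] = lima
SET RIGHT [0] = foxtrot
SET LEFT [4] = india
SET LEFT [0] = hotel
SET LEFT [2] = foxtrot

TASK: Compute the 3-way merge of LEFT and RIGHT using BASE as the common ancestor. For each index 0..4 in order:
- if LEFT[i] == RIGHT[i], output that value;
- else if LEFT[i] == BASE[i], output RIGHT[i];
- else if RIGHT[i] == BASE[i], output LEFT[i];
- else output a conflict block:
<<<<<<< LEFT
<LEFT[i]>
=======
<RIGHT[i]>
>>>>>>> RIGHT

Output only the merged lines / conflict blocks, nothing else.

Answer: <<<<<<< LEFT
hotel
=======
foxtrot
>>>>>>> RIGHT
alpha
<<<<<<< LEFT
foxtrot
=======
lima
>>>>>>> RIGHT
golf
india

Derivation:
Final LEFT:  [hotel, alpha, foxtrot, golf, india]
Final RIGHT: [foxtrot, lima, lima, golf, echo]
i=0: BASE=kilo L=hotel R=foxtrot all differ -> CONFLICT
i=1: L=alpha, R=lima=BASE -> take LEFT -> alpha
i=2: BASE=bravo L=foxtrot R=lima all differ -> CONFLICT
i=3: L=golf R=golf -> agree -> golf
i=4: L=india, R=echo=BASE -> take LEFT -> india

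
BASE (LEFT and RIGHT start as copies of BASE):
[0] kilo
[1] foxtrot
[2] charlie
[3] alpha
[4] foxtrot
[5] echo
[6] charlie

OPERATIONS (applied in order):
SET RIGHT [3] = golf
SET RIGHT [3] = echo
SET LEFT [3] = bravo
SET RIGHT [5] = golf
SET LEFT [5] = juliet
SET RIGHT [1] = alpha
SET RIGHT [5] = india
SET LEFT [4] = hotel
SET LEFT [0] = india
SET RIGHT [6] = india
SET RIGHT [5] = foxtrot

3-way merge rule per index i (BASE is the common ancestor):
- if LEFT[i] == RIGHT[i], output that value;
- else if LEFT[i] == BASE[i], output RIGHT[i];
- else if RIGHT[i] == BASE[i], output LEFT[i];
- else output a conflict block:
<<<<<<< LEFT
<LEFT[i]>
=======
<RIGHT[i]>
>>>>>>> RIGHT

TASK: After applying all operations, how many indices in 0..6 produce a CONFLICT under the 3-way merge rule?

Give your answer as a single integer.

Answer: 2

Derivation:
Final LEFT:  [india, foxtrot, charlie, bravo, hotel, juliet, charlie]
Final RIGHT: [kilo, alpha, charlie, echo, foxtrot, foxtrot, india]
i=0: L=india, R=kilo=BASE -> take LEFT -> india
i=1: L=foxtrot=BASE, R=alpha -> take RIGHT -> alpha
i=2: L=charlie R=charlie -> agree -> charlie
i=3: BASE=alpha L=bravo R=echo all differ -> CONFLICT
i=4: L=hotel, R=foxtrot=BASE -> take LEFT -> hotel
i=5: BASE=echo L=juliet R=foxtrot all differ -> CONFLICT
i=6: L=charlie=BASE, R=india -> take RIGHT -> india
Conflict count: 2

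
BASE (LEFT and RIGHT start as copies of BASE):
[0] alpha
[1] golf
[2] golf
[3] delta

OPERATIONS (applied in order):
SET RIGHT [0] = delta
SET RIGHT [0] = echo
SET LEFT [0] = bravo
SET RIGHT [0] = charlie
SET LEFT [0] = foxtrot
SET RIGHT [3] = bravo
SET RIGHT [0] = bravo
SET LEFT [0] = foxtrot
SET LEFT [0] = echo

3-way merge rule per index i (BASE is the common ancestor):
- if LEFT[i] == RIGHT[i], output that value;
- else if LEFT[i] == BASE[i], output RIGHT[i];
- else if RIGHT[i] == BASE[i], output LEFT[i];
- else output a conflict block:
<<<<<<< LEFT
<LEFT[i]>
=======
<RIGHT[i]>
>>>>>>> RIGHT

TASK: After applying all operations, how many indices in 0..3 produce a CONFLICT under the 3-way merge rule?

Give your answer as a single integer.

Final LEFT:  [echo, golf, golf, delta]
Final RIGHT: [bravo, golf, golf, bravo]
i=0: BASE=alpha L=echo R=bravo all differ -> CONFLICT
i=1: L=golf R=golf -> agree -> golf
i=2: L=golf R=golf -> agree -> golf
i=3: L=delta=BASE, R=bravo -> take RIGHT -> bravo
Conflict count: 1

Answer: 1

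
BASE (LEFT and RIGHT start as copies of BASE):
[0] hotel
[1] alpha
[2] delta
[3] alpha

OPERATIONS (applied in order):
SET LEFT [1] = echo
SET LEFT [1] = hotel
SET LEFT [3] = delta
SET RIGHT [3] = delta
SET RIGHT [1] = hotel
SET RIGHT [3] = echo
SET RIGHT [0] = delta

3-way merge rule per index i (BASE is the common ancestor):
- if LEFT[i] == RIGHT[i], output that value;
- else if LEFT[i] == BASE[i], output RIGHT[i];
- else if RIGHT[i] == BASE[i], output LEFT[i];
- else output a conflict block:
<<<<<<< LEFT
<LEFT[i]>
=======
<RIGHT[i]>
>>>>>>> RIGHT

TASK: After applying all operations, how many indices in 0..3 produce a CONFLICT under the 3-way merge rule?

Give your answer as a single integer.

Final LEFT:  [hotel, hotel, delta, delta]
Final RIGHT: [delta, hotel, delta, echo]
i=0: L=hotel=BASE, R=delta -> take RIGHT -> delta
i=1: L=hotel R=hotel -> agree -> hotel
i=2: L=delta R=delta -> agree -> delta
i=3: BASE=alpha L=delta R=echo all differ -> CONFLICT
Conflict count: 1

Answer: 1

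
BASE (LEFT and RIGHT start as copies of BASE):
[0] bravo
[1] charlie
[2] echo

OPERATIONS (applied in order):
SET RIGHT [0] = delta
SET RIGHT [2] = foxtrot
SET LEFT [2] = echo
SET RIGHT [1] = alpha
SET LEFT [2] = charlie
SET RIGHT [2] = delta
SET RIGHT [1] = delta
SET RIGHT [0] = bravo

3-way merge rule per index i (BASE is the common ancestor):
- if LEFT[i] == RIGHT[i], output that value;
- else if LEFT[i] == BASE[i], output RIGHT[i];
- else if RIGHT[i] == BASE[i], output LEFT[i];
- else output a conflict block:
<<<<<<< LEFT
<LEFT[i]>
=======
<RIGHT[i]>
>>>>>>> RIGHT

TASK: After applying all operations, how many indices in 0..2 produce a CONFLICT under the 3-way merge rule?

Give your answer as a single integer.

Answer: 1

Derivation:
Final LEFT:  [bravo, charlie, charlie]
Final RIGHT: [bravo, delta, delta]
i=0: L=bravo R=bravo -> agree -> bravo
i=1: L=charlie=BASE, R=delta -> take RIGHT -> delta
i=2: BASE=echo L=charlie R=delta all differ -> CONFLICT
Conflict count: 1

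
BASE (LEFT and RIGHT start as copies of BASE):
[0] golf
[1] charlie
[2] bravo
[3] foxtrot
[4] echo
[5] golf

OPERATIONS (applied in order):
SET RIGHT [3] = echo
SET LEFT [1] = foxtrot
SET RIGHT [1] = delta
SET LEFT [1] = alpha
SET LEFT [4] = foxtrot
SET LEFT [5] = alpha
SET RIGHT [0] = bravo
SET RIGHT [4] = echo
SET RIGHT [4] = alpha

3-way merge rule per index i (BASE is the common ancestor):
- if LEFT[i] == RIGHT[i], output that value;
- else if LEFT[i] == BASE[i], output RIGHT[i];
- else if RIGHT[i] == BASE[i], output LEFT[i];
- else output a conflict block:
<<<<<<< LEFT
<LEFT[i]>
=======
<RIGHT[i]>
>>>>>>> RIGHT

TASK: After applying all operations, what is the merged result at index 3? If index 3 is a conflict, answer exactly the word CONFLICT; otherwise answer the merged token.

Answer: echo

Derivation:
Final LEFT:  [golf, alpha, bravo, foxtrot, foxtrot, alpha]
Final RIGHT: [bravo, delta, bravo, echo, alpha, golf]
i=0: L=golf=BASE, R=bravo -> take RIGHT -> bravo
i=1: BASE=charlie L=alpha R=delta all differ -> CONFLICT
i=2: L=bravo R=bravo -> agree -> bravo
i=3: L=foxtrot=BASE, R=echo -> take RIGHT -> echo
i=4: BASE=echo L=foxtrot R=alpha all differ -> CONFLICT
i=5: L=alpha, R=golf=BASE -> take LEFT -> alpha
Index 3 -> echo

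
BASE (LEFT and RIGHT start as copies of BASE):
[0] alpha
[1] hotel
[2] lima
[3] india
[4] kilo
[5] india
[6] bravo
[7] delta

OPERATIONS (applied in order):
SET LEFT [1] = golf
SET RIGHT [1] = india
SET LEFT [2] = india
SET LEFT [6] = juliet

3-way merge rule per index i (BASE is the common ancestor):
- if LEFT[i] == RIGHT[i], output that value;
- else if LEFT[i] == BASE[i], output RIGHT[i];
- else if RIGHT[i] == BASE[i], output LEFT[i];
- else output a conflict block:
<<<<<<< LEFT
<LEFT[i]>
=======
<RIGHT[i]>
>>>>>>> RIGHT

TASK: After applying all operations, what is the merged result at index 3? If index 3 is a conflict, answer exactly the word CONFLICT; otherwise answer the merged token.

Final LEFT:  [alpha, golf, india, india, kilo, india, juliet, delta]
Final RIGHT: [alpha, india, lima, india, kilo, india, bravo, delta]
i=0: L=alpha R=alpha -> agree -> alpha
i=1: BASE=hotel L=golf R=india all differ -> CONFLICT
i=2: L=india, R=lima=BASE -> take LEFT -> india
i=3: L=india R=india -> agree -> india
i=4: L=kilo R=kilo -> agree -> kilo
i=5: L=india R=india -> agree -> india
i=6: L=juliet, R=bravo=BASE -> take LEFT -> juliet
i=7: L=delta R=delta -> agree -> delta
Index 3 -> india

Answer: india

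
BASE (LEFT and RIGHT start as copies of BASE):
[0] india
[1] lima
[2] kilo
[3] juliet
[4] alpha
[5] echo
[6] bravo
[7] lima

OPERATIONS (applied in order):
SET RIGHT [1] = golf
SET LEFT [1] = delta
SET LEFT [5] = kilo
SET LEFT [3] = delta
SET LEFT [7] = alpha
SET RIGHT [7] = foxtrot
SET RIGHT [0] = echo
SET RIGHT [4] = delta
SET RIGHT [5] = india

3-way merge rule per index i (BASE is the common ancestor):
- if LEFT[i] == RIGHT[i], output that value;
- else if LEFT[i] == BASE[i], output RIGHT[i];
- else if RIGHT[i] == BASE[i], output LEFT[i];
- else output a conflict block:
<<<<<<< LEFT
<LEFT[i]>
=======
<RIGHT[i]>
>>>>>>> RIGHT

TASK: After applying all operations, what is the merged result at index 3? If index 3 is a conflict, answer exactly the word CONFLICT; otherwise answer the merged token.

Answer: delta

Derivation:
Final LEFT:  [india, delta, kilo, delta, alpha, kilo, bravo, alpha]
Final RIGHT: [echo, golf, kilo, juliet, delta, india, bravo, foxtrot]
i=0: L=india=BASE, R=echo -> take RIGHT -> echo
i=1: BASE=lima L=delta R=golf all differ -> CONFLICT
i=2: L=kilo R=kilo -> agree -> kilo
i=3: L=delta, R=juliet=BASE -> take LEFT -> delta
i=4: L=alpha=BASE, R=delta -> take RIGHT -> delta
i=5: BASE=echo L=kilo R=india all differ -> CONFLICT
i=6: L=bravo R=bravo -> agree -> bravo
i=7: BASE=lima L=alpha R=foxtrot all differ -> CONFLICT
Index 3 -> delta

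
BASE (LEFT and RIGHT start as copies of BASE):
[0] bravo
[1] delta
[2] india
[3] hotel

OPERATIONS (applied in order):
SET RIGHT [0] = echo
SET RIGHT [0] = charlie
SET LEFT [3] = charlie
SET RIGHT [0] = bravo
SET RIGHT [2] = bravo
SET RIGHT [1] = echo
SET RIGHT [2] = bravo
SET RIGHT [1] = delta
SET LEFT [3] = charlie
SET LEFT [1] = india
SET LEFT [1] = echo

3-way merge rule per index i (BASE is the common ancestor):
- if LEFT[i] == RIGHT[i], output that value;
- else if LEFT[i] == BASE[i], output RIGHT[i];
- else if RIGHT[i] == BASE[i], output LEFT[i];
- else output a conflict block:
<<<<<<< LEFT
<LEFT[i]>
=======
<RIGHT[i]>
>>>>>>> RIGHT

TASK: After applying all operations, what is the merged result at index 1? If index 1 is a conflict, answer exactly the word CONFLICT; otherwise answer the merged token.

Final LEFT:  [bravo, echo, india, charlie]
Final RIGHT: [bravo, delta, bravo, hotel]
i=0: L=bravo R=bravo -> agree -> bravo
i=1: L=echo, R=delta=BASE -> take LEFT -> echo
i=2: L=india=BASE, R=bravo -> take RIGHT -> bravo
i=3: L=charlie, R=hotel=BASE -> take LEFT -> charlie
Index 1 -> echo

Answer: echo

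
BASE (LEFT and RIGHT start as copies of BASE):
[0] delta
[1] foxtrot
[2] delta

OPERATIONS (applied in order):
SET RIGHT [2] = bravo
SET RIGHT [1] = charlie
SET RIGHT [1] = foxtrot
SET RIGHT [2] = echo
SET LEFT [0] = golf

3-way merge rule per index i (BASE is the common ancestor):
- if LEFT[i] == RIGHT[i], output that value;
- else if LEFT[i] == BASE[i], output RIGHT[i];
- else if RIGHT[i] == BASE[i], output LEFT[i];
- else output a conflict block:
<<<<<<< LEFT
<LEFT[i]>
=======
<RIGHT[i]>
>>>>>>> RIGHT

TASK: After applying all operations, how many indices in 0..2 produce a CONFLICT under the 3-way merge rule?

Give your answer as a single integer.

Answer: 0

Derivation:
Final LEFT:  [golf, foxtrot, delta]
Final RIGHT: [delta, foxtrot, echo]
i=0: L=golf, R=delta=BASE -> take LEFT -> golf
i=1: L=foxtrot R=foxtrot -> agree -> foxtrot
i=2: L=delta=BASE, R=echo -> take RIGHT -> echo
Conflict count: 0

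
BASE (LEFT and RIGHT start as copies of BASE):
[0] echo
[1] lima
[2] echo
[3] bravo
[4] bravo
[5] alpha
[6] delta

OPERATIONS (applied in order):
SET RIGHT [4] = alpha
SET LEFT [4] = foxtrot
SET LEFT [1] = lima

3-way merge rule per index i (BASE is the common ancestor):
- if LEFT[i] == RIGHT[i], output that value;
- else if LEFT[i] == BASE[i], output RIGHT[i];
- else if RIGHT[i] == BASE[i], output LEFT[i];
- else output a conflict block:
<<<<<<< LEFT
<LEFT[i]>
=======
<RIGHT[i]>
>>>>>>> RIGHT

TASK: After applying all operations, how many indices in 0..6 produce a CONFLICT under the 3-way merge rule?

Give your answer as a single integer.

Answer: 1

Derivation:
Final LEFT:  [echo, lima, echo, bravo, foxtrot, alpha, delta]
Final RIGHT: [echo, lima, echo, bravo, alpha, alpha, delta]
i=0: L=echo R=echo -> agree -> echo
i=1: L=lima R=lima -> agree -> lima
i=2: L=echo R=echo -> agree -> echo
i=3: L=bravo R=bravo -> agree -> bravo
i=4: BASE=bravo L=foxtrot R=alpha all differ -> CONFLICT
i=5: L=alpha R=alpha -> agree -> alpha
i=6: L=delta R=delta -> agree -> delta
Conflict count: 1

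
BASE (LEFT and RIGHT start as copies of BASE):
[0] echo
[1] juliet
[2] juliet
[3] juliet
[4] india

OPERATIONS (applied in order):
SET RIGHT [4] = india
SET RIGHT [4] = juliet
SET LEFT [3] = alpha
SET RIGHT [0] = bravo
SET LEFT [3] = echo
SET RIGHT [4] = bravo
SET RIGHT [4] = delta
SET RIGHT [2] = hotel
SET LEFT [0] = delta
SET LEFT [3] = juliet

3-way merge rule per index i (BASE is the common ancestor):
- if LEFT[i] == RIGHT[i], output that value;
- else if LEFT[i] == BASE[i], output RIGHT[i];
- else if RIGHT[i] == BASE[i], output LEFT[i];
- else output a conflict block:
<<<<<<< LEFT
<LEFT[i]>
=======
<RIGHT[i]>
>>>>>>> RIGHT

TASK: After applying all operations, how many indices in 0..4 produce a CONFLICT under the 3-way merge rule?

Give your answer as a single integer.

Answer: 1

Derivation:
Final LEFT:  [delta, juliet, juliet, juliet, india]
Final RIGHT: [bravo, juliet, hotel, juliet, delta]
i=0: BASE=echo L=delta R=bravo all differ -> CONFLICT
i=1: L=juliet R=juliet -> agree -> juliet
i=2: L=juliet=BASE, R=hotel -> take RIGHT -> hotel
i=3: L=juliet R=juliet -> agree -> juliet
i=4: L=india=BASE, R=delta -> take RIGHT -> delta
Conflict count: 1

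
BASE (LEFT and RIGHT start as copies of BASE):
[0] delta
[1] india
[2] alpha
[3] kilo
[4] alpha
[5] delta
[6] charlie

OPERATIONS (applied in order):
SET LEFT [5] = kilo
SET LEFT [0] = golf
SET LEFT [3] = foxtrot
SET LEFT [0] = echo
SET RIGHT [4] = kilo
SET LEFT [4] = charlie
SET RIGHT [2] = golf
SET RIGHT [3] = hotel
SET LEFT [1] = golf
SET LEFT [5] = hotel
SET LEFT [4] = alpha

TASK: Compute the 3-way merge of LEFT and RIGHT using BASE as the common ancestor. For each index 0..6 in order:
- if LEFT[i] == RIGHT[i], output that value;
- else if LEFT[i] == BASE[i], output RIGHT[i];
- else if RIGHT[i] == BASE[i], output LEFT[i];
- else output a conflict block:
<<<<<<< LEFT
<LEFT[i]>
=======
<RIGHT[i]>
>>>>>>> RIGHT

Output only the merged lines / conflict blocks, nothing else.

Answer: echo
golf
golf
<<<<<<< LEFT
foxtrot
=======
hotel
>>>>>>> RIGHT
kilo
hotel
charlie

Derivation:
Final LEFT:  [echo, golf, alpha, foxtrot, alpha, hotel, charlie]
Final RIGHT: [delta, india, golf, hotel, kilo, delta, charlie]
i=0: L=echo, R=delta=BASE -> take LEFT -> echo
i=1: L=golf, R=india=BASE -> take LEFT -> golf
i=2: L=alpha=BASE, R=golf -> take RIGHT -> golf
i=3: BASE=kilo L=foxtrot R=hotel all differ -> CONFLICT
i=4: L=alpha=BASE, R=kilo -> take RIGHT -> kilo
i=5: L=hotel, R=delta=BASE -> take LEFT -> hotel
i=6: L=charlie R=charlie -> agree -> charlie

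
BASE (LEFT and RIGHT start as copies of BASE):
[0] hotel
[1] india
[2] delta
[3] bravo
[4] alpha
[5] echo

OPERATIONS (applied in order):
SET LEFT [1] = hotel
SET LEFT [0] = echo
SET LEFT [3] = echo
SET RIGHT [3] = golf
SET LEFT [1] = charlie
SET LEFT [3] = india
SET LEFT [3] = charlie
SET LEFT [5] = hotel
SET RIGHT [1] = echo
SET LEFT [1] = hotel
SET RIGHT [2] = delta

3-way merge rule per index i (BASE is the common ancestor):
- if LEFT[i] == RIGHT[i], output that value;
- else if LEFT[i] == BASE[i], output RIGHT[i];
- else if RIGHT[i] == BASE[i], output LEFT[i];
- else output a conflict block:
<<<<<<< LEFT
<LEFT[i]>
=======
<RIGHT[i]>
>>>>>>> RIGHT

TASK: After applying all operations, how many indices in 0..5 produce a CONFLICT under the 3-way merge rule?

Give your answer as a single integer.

Final LEFT:  [echo, hotel, delta, charlie, alpha, hotel]
Final RIGHT: [hotel, echo, delta, golf, alpha, echo]
i=0: L=echo, R=hotel=BASE -> take LEFT -> echo
i=1: BASE=india L=hotel R=echo all differ -> CONFLICT
i=2: L=delta R=delta -> agree -> delta
i=3: BASE=bravo L=charlie R=golf all differ -> CONFLICT
i=4: L=alpha R=alpha -> agree -> alpha
i=5: L=hotel, R=echo=BASE -> take LEFT -> hotel
Conflict count: 2

Answer: 2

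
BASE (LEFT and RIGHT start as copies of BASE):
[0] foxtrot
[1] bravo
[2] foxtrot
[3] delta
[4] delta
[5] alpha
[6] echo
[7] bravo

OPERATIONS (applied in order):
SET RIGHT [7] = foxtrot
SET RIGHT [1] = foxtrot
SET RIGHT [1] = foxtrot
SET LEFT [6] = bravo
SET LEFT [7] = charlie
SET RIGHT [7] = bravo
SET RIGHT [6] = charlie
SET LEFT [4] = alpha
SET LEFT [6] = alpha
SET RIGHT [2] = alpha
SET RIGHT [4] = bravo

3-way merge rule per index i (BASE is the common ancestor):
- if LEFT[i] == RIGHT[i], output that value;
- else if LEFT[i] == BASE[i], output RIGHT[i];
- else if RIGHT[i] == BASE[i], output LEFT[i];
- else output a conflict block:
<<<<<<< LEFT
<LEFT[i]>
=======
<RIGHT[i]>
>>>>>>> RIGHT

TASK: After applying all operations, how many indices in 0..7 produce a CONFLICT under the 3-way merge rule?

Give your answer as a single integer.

Final LEFT:  [foxtrot, bravo, foxtrot, delta, alpha, alpha, alpha, charlie]
Final RIGHT: [foxtrot, foxtrot, alpha, delta, bravo, alpha, charlie, bravo]
i=0: L=foxtrot R=foxtrot -> agree -> foxtrot
i=1: L=bravo=BASE, R=foxtrot -> take RIGHT -> foxtrot
i=2: L=foxtrot=BASE, R=alpha -> take RIGHT -> alpha
i=3: L=delta R=delta -> agree -> delta
i=4: BASE=delta L=alpha R=bravo all differ -> CONFLICT
i=5: L=alpha R=alpha -> agree -> alpha
i=6: BASE=echo L=alpha R=charlie all differ -> CONFLICT
i=7: L=charlie, R=bravo=BASE -> take LEFT -> charlie
Conflict count: 2

Answer: 2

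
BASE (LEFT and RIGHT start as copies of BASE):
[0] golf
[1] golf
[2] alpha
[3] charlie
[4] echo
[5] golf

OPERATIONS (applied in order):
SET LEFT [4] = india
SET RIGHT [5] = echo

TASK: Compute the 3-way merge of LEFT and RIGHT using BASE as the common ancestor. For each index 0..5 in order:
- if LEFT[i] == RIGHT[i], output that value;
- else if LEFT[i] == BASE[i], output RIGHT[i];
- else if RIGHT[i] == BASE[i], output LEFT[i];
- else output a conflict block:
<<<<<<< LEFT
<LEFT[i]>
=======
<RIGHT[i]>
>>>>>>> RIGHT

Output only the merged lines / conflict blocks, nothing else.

Answer: golf
golf
alpha
charlie
india
echo

Derivation:
Final LEFT:  [golf, golf, alpha, charlie, india, golf]
Final RIGHT: [golf, golf, alpha, charlie, echo, echo]
i=0: L=golf R=golf -> agree -> golf
i=1: L=golf R=golf -> agree -> golf
i=2: L=alpha R=alpha -> agree -> alpha
i=3: L=charlie R=charlie -> agree -> charlie
i=4: L=india, R=echo=BASE -> take LEFT -> india
i=5: L=golf=BASE, R=echo -> take RIGHT -> echo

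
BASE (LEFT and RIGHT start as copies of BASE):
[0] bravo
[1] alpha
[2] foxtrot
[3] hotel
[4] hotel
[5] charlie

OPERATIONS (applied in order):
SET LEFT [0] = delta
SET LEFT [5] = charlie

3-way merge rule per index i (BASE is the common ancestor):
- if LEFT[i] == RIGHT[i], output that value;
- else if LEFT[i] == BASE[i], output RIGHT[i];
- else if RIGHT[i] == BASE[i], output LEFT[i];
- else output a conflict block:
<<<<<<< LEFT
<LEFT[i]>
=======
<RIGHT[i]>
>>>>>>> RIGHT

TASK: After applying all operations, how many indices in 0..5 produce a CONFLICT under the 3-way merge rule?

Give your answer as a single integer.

Final LEFT:  [delta, alpha, foxtrot, hotel, hotel, charlie]
Final RIGHT: [bravo, alpha, foxtrot, hotel, hotel, charlie]
i=0: L=delta, R=bravo=BASE -> take LEFT -> delta
i=1: L=alpha R=alpha -> agree -> alpha
i=2: L=foxtrot R=foxtrot -> agree -> foxtrot
i=3: L=hotel R=hotel -> agree -> hotel
i=4: L=hotel R=hotel -> agree -> hotel
i=5: L=charlie R=charlie -> agree -> charlie
Conflict count: 0

Answer: 0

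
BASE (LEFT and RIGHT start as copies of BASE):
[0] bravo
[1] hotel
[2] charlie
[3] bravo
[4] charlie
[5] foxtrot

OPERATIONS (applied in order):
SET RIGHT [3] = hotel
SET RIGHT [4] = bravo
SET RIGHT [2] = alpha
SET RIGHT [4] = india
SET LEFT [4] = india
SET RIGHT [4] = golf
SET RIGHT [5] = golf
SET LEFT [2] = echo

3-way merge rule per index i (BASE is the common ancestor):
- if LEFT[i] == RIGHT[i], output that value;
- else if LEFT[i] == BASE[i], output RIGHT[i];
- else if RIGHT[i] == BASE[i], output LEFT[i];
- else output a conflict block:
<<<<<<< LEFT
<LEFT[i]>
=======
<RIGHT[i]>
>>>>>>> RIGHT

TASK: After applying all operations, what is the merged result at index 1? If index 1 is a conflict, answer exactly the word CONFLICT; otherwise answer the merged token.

Final LEFT:  [bravo, hotel, echo, bravo, india, foxtrot]
Final RIGHT: [bravo, hotel, alpha, hotel, golf, golf]
i=0: L=bravo R=bravo -> agree -> bravo
i=1: L=hotel R=hotel -> agree -> hotel
i=2: BASE=charlie L=echo R=alpha all differ -> CONFLICT
i=3: L=bravo=BASE, R=hotel -> take RIGHT -> hotel
i=4: BASE=charlie L=india R=golf all differ -> CONFLICT
i=5: L=foxtrot=BASE, R=golf -> take RIGHT -> golf
Index 1 -> hotel

Answer: hotel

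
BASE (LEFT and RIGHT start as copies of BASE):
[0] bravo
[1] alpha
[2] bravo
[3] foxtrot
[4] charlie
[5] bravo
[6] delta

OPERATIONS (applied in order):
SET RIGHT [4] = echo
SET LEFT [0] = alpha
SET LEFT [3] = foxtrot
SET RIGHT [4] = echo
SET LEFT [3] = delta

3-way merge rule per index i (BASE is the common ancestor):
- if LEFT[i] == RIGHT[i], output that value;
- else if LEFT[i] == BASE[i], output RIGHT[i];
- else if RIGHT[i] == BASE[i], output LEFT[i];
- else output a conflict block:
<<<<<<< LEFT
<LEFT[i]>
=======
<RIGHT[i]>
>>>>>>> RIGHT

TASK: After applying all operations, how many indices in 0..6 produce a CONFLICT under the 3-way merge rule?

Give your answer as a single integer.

Final LEFT:  [alpha, alpha, bravo, delta, charlie, bravo, delta]
Final RIGHT: [bravo, alpha, bravo, foxtrot, echo, bravo, delta]
i=0: L=alpha, R=bravo=BASE -> take LEFT -> alpha
i=1: L=alpha R=alpha -> agree -> alpha
i=2: L=bravo R=bravo -> agree -> bravo
i=3: L=delta, R=foxtrot=BASE -> take LEFT -> delta
i=4: L=charlie=BASE, R=echo -> take RIGHT -> echo
i=5: L=bravo R=bravo -> agree -> bravo
i=6: L=delta R=delta -> agree -> delta
Conflict count: 0

Answer: 0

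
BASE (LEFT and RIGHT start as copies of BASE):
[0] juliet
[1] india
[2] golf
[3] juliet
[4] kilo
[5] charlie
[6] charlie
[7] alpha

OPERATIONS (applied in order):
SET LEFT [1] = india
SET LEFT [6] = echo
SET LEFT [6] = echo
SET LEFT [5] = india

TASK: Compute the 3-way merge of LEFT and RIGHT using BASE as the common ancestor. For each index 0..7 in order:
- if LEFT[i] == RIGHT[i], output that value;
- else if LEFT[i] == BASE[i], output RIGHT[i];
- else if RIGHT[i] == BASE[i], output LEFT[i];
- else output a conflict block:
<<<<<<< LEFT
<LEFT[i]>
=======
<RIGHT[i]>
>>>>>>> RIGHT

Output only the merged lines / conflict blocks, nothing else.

Final LEFT:  [juliet, india, golf, juliet, kilo, india, echo, alpha]
Final RIGHT: [juliet, india, golf, juliet, kilo, charlie, charlie, alpha]
i=0: L=juliet R=juliet -> agree -> juliet
i=1: L=india R=india -> agree -> india
i=2: L=golf R=golf -> agree -> golf
i=3: L=juliet R=juliet -> agree -> juliet
i=4: L=kilo R=kilo -> agree -> kilo
i=5: L=india, R=charlie=BASE -> take LEFT -> india
i=6: L=echo, R=charlie=BASE -> take LEFT -> echo
i=7: L=alpha R=alpha -> agree -> alpha

Answer: juliet
india
golf
juliet
kilo
india
echo
alpha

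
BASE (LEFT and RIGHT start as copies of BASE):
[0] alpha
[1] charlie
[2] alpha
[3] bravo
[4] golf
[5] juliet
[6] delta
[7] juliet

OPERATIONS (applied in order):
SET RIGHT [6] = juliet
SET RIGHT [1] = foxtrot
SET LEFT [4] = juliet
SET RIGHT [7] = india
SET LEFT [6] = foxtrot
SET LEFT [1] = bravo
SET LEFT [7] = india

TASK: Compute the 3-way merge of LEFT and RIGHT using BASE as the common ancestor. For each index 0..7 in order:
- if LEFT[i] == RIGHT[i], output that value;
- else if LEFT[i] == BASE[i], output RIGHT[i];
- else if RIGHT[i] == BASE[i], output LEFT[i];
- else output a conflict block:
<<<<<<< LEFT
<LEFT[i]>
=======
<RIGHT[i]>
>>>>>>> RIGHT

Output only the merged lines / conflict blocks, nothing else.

Final LEFT:  [alpha, bravo, alpha, bravo, juliet, juliet, foxtrot, india]
Final RIGHT: [alpha, foxtrot, alpha, bravo, golf, juliet, juliet, india]
i=0: L=alpha R=alpha -> agree -> alpha
i=1: BASE=charlie L=bravo R=foxtrot all differ -> CONFLICT
i=2: L=alpha R=alpha -> agree -> alpha
i=3: L=bravo R=bravo -> agree -> bravo
i=4: L=juliet, R=golf=BASE -> take LEFT -> juliet
i=5: L=juliet R=juliet -> agree -> juliet
i=6: BASE=delta L=foxtrot R=juliet all differ -> CONFLICT
i=7: L=india R=india -> agree -> india

Answer: alpha
<<<<<<< LEFT
bravo
=======
foxtrot
>>>>>>> RIGHT
alpha
bravo
juliet
juliet
<<<<<<< LEFT
foxtrot
=======
juliet
>>>>>>> RIGHT
india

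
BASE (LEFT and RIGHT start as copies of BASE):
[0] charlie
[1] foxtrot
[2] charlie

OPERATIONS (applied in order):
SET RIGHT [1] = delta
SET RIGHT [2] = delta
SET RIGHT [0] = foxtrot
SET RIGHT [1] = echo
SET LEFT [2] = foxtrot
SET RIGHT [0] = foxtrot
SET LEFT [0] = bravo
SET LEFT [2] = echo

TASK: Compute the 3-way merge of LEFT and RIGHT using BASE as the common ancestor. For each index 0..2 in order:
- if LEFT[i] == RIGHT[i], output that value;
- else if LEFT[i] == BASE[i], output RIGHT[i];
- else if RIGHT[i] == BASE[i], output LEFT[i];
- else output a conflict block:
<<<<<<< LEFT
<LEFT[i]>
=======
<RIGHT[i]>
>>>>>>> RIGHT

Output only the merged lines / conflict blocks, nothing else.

Answer: <<<<<<< LEFT
bravo
=======
foxtrot
>>>>>>> RIGHT
echo
<<<<<<< LEFT
echo
=======
delta
>>>>>>> RIGHT

Derivation:
Final LEFT:  [bravo, foxtrot, echo]
Final RIGHT: [foxtrot, echo, delta]
i=0: BASE=charlie L=bravo R=foxtrot all differ -> CONFLICT
i=1: L=foxtrot=BASE, R=echo -> take RIGHT -> echo
i=2: BASE=charlie L=echo R=delta all differ -> CONFLICT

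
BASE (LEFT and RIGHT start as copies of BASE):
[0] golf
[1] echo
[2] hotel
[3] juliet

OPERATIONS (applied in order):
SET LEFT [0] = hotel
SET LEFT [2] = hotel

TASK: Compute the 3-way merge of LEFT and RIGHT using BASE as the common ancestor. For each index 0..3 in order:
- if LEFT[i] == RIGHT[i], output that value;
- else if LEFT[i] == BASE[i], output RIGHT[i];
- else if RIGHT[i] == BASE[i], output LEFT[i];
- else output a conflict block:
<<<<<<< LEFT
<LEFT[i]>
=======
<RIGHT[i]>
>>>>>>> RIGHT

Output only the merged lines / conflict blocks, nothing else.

Final LEFT:  [hotel, echo, hotel, juliet]
Final RIGHT: [golf, echo, hotel, juliet]
i=0: L=hotel, R=golf=BASE -> take LEFT -> hotel
i=1: L=echo R=echo -> agree -> echo
i=2: L=hotel R=hotel -> agree -> hotel
i=3: L=juliet R=juliet -> agree -> juliet

Answer: hotel
echo
hotel
juliet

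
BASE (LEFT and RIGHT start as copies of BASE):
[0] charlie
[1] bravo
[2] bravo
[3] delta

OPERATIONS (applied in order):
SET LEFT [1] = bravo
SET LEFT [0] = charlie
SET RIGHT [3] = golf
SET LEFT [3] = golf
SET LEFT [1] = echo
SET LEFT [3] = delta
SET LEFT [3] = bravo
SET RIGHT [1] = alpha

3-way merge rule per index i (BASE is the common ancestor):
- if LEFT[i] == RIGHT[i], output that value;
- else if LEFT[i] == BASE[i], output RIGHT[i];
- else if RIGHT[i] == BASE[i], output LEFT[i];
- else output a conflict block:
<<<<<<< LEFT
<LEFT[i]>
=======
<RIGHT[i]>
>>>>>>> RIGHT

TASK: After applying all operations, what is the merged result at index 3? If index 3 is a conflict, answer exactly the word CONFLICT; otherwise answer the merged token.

Answer: CONFLICT

Derivation:
Final LEFT:  [charlie, echo, bravo, bravo]
Final RIGHT: [charlie, alpha, bravo, golf]
i=0: L=charlie R=charlie -> agree -> charlie
i=1: BASE=bravo L=echo R=alpha all differ -> CONFLICT
i=2: L=bravo R=bravo -> agree -> bravo
i=3: BASE=delta L=bravo R=golf all differ -> CONFLICT
Index 3 -> CONFLICT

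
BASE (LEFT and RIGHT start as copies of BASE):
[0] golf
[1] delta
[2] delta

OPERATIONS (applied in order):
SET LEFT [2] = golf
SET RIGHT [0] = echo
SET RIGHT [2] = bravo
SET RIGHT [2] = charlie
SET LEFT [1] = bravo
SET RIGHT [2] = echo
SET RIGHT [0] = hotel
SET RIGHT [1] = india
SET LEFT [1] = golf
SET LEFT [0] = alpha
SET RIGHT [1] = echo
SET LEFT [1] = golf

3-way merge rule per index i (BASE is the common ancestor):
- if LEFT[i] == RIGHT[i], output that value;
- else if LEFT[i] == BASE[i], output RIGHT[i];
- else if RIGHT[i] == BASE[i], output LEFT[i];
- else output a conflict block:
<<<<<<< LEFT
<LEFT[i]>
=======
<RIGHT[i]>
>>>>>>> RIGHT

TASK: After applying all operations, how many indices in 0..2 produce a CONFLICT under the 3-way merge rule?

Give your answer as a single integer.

Answer: 3

Derivation:
Final LEFT:  [alpha, golf, golf]
Final RIGHT: [hotel, echo, echo]
i=0: BASE=golf L=alpha R=hotel all differ -> CONFLICT
i=1: BASE=delta L=golf R=echo all differ -> CONFLICT
i=2: BASE=delta L=golf R=echo all differ -> CONFLICT
Conflict count: 3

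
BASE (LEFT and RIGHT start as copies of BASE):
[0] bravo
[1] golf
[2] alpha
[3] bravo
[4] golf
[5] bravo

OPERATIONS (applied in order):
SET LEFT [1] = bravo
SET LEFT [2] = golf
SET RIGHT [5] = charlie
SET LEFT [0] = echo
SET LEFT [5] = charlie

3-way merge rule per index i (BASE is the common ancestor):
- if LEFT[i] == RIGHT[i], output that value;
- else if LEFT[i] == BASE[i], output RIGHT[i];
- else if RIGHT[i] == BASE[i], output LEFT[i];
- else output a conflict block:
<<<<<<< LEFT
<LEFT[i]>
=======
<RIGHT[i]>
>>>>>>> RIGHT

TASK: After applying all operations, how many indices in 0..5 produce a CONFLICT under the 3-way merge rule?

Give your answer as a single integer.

Answer: 0

Derivation:
Final LEFT:  [echo, bravo, golf, bravo, golf, charlie]
Final RIGHT: [bravo, golf, alpha, bravo, golf, charlie]
i=0: L=echo, R=bravo=BASE -> take LEFT -> echo
i=1: L=bravo, R=golf=BASE -> take LEFT -> bravo
i=2: L=golf, R=alpha=BASE -> take LEFT -> golf
i=3: L=bravo R=bravo -> agree -> bravo
i=4: L=golf R=golf -> agree -> golf
i=5: L=charlie R=charlie -> agree -> charlie
Conflict count: 0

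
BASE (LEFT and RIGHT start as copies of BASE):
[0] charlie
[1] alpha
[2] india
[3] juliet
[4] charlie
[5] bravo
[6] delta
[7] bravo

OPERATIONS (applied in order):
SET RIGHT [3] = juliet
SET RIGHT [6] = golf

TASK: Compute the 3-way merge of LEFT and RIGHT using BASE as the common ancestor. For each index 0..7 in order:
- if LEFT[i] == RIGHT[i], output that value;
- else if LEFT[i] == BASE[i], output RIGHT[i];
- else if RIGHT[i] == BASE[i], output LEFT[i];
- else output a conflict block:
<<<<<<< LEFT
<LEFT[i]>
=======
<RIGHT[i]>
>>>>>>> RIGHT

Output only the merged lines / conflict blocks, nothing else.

Answer: charlie
alpha
india
juliet
charlie
bravo
golf
bravo

Derivation:
Final LEFT:  [charlie, alpha, india, juliet, charlie, bravo, delta, bravo]
Final RIGHT: [charlie, alpha, india, juliet, charlie, bravo, golf, bravo]
i=0: L=charlie R=charlie -> agree -> charlie
i=1: L=alpha R=alpha -> agree -> alpha
i=2: L=india R=india -> agree -> india
i=3: L=juliet R=juliet -> agree -> juliet
i=4: L=charlie R=charlie -> agree -> charlie
i=5: L=bravo R=bravo -> agree -> bravo
i=6: L=delta=BASE, R=golf -> take RIGHT -> golf
i=7: L=bravo R=bravo -> agree -> bravo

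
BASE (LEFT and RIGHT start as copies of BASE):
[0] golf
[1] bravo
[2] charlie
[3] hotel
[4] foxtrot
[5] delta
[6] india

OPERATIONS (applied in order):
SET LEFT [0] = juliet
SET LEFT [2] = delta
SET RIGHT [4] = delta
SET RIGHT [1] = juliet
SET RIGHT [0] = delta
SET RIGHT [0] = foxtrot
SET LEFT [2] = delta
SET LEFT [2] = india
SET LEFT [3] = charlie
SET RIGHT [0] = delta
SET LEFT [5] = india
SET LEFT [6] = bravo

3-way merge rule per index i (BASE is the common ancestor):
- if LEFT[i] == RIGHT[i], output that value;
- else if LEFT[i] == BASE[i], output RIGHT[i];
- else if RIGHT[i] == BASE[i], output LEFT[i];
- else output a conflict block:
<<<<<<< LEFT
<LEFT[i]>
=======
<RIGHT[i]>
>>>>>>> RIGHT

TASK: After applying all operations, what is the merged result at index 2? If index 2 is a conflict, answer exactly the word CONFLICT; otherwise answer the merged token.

Answer: india

Derivation:
Final LEFT:  [juliet, bravo, india, charlie, foxtrot, india, bravo]
Final RIGHT: [delta, juliet, charlie, hotel, delta, delta, india]
i=0: BASE=golf L=juliet R=delta all differ -> CONFLICT
i=1: L=bravo=BASE, R=juliet -> take RIGHT -> juliet
i=2: L=india, R=charlie=BASE -> take LEFT -> india
i=3: L=charlie, R=hotel=BASE -> take LEFT -> charlie
i=4: L=foxtrot=BASE, R=delta -> take RIGHT -> delta
i=5: L=india, R=delta=BASE -> take LEFT -> india
i=6: L=bravo, R=india=BASE -> take LEFT -> bravo
Index 2 -> india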